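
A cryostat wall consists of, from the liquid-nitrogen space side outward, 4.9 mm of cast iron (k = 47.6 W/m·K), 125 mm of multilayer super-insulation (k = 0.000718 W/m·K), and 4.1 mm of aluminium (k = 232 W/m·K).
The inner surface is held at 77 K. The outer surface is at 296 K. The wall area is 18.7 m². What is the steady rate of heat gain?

Q ≈ 23.5 W

Using the resistance-network approach (series):
R_cast iron = L/(kA) = 0.0049/(47.6×18.7) = 5.505×10^-6 K/W
R_multilayer super-insulation = L/(kA) = 0.125/(0.000718×18.7) = 9.31 K/W
R_aluminium = L/(kA) = 0.0041/(232×18.7) = 9.45×10^-7 K/W
R_total = 9.31 K/W
Q = ΔT / R_total = 219 / 9.31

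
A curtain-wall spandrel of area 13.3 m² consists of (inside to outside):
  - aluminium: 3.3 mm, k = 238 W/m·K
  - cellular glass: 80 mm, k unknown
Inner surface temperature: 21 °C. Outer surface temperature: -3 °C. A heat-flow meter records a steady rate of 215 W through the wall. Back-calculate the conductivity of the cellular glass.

Series thermal resistances:
R_aluminium = L/(kA) = 0.0033/(238×13.3) = 1.043×10^-6 K/W
Sum of known resistances R_other = 1.043×10^-6 K/W
Total R = ΔT/Q = 24/215 = 0.1116 K/W
R_cellular glass = R_total − R_other = 0.1116 K/W
k = L/(R·A) = 0.08/(0.1116×13.3)

k ≈ 0.0539 W/(m·K)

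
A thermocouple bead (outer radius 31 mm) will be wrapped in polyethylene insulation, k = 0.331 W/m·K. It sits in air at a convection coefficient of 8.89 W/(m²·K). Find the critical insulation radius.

r_cr ≈ 74.5 mm

For a sphere r_cr = 2k/h = 2×0.331/8.89
r_cr = 74.5 mm; since the bare radius (31 mm) is below r_cr, adding a thin layer of insulation will *increase* heat loss.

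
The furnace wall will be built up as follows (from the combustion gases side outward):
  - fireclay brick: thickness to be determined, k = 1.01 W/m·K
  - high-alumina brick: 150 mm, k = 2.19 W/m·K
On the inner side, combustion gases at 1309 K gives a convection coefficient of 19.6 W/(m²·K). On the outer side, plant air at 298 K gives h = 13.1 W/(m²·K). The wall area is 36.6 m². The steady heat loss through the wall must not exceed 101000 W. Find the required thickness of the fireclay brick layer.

Treating each layer as a thermal resistance in series:
R_inner film = 1/(h_i·A) = 1/(19.6×36.6) = 0.001394 K/W
R_high-alumina brick = L/(kA) = 0.15/(2.19×36.6) = 0.001871 K/W
R_outer film = 1/(h_o·A) = 1/(13.1×36.6) = 0.002086 K/W
Sum of the known resistances R_other = 0.005351 K/W
Required total resistance R_tot = ΔT/Q_allow = 1011/101000 = 0.01001 K/W
R_fireclay brick = R_tot − R_other = 0.004659 K/W
L = R·k·A = 0.004659×1.01×36.6

L ≈ 172 mm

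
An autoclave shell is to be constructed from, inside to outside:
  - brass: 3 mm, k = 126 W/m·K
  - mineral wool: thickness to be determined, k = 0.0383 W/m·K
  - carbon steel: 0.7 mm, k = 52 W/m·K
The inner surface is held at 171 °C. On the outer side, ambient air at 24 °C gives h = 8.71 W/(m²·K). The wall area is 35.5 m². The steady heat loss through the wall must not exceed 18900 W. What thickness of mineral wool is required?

L ≈ 6.18 mm

Thermal resistances in series:
R_brass = L/(kA) = 0.003/(126×35.5) = 6.707×10^-7 K/W
R_carbon steel = L/(kA) = 0.0007/(52×35.5) = 3.792×10^-7 K/W
R_outer film = 1/(h_o·A) = 1/(8.71×35.5) = 0.003234 K/W
Sum of the known resistances R_other = 0.003235 K/W
Required total resistance R_tot = ΔT/Q_allow = 147/18900 = 0.007778 K/W
R_mineral wool = R_tot − R_other = 0.004543 K/W
L = R·k·A = 0.004543×0.0383×35.5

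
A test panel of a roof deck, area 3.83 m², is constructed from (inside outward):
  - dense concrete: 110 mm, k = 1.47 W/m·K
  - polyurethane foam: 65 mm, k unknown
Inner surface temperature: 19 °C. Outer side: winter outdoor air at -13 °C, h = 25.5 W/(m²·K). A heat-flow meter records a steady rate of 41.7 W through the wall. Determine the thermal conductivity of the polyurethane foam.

Model the wall as resistances in series:
R_dense concrete = L/(kA) = 0.11/(1.47×3.83) = 0.01954 K/W
R_outer film = 1/(h_o·A) = 1/(25.5×3.83) = 0.01024 K/W
Sum of known resistances R_other = 0.02978 K/W
Total R = ΔT/Q = 32/41.7 = 0.7674 K/W
R_polyurethane foam = R_total − R_other = 0.7376 K/W
k = L/(R·A) = 0.065/(0.7376×3.83)

k ≈ 0.023 W/(m·K)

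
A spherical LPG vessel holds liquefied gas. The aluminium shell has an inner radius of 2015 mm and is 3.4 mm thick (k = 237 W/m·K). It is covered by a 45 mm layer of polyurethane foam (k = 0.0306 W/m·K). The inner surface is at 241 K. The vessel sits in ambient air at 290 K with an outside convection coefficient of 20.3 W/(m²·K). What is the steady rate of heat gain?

Q ≈ 1690 W

Radial (spherical) resistances in series:
R_aluminium shell = (1/2.015 − 1/2.0184)/(4π×237) = 2.807×10^-7 K/W
R_polyurethane foam = (1/2.0184 − 1/2.0634)/(4π×0.0306) = 0.0281 K/W
R_outer film = 1/(h·4πr_o²) = 1/(20.3×4π×2.0634²) = 9.207×10^-4 K/W
R_total = 0.02902 K/W
Q = ΔT/R_total = 49/0.02902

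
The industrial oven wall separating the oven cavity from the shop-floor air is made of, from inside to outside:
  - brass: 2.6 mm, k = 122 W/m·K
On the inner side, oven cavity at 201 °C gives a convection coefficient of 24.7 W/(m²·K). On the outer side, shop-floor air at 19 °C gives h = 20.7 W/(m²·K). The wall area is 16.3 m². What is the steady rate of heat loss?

Using the resistance-network approach (series):
R_inner film = 1/(h_i·A) = 1/(24.7×16.3) = 0.002484 K/W
R_brass = L/(kA) = 0.0026/(122×16.3) = 1.307×10^-6 K/W
R_outer film = 1/(h_o·A) = 1/(20.7×16.3) = 0.002964 K/W
R_total = 0.005449 K/W
Q = ΔT / R_total = 182 / 0.005449

Q ≈ 33400 W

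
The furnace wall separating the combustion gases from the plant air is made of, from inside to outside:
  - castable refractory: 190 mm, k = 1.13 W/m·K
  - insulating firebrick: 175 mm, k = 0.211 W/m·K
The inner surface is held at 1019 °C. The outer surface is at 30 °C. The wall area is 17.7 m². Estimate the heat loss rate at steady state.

Q ≈ 17500 W

Thermal resistances in series:
R_castable refractory = L/(kA) = 0.19/(1.13×17.7) = 0.0095 K/W
R_insulating firebrick = L/(kA) = 0.175/(0.211×17.7) = 0.04686 K/W
R_total = 0.05636 K/W
Q = ΔT / R_total = 989 / 0.05636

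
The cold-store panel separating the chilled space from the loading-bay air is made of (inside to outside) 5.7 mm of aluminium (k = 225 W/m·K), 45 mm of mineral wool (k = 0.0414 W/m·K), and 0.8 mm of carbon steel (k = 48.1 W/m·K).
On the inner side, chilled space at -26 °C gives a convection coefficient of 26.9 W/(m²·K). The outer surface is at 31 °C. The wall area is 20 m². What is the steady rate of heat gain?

Treating each layer as a thermal resistance in series:
R_inner film = 1/(h_i·A) = 1/(26.9×20) = 0.001859 K/W
R_aluminium = L/(kA) = 0.0057/(225×20) = 1.267×10^-6 K/W
R_mineral wool = L/(kA) = 0.045/(0.0414×20) = 0.05435 K/W
R_carbon steel = L/(kA) = 0.0008/(48.1×20) = 8.316×10^-7 K/W
R_total = 0.05621 K/W
Q = ΔT / R_total = 57 / 0.05621

Q ≈ 1010 W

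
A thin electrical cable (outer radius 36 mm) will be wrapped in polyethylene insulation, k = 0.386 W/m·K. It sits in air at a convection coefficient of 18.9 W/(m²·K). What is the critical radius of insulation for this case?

r_cr ≈ 20.4 mm

For a cylinder r_cr = k/h = 0.386/18.9
r_cr = 20.4 mm; since the bare radius (36 mm) is above r_cr, any added insulation will reduce heat loss.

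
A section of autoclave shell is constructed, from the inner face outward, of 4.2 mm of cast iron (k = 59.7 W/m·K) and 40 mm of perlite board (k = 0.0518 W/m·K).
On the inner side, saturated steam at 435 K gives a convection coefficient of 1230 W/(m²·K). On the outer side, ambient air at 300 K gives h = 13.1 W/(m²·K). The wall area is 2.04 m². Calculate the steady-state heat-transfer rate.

Thermal resistances in series:
R_inner film = 1/(h_i·A) = 1/(1230×2.04) = 3.985×10^-4 K/W
R_cast iron = L/(kA) = 0.0042/(59.7×2.04) = 3.449×10^-5 K/W
R_perlite board = L/(kA) = 0.04/(0.0518×2.04) = 0.3785 K/W
R_outer film = 1/(h_o·A) = 1/(13.1×2.04) = 0.03742 K/W
R_total = 0.4164 K/W
Q = ΔT / R_total = 135 / 0.4164

Q ≈ 324 W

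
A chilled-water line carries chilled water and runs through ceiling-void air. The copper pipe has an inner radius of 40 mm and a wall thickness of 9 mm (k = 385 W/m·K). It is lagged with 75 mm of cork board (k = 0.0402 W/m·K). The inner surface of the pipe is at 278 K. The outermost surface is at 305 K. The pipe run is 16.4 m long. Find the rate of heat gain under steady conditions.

For a radial system each layer contributes R = ln(r_out/r_in)/(2πkL); films add R = 1/(hA).
R_copper pipe wall = ln(49/40)/(2π×385×16.4) = 5.115×10^-6 K/W
R_cork board = ln(124/49)/(2π×0.0402×16.4) = 0.2241 K/W
R_total = 0.2241 K/W
Q = ΔT/R_total = 27/0.2241

Q ≈ 120 W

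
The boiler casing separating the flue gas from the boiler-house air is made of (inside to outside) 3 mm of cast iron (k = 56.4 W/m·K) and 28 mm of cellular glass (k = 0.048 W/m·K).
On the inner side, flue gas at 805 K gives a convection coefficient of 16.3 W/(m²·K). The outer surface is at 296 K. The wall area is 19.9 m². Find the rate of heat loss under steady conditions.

Thermal resistances in series:
R_inner film = 1/(h_i·A) = 1/(16.3×19.9) = 0.003083 K/W
R_cast iron = L/(kA) = 0.003/(56.4×19.9) = 2.673×10^-6 K/W
R_cellular glass = L/(kA) = 0.028/(0.048×19.9) = 0.02931 K/W
R_total = 0.0324 K/W
Q = ΔT / R_total = 509 / 0.0324

Q ≈ 15700 W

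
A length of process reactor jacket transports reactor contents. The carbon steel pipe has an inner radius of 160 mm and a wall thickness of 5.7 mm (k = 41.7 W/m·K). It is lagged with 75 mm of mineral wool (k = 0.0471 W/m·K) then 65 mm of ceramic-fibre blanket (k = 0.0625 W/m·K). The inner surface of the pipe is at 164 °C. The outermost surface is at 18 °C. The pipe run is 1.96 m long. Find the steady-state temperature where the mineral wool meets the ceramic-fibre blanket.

T ≈ 65.5 °C

Radial resistances (cylindrical: R_cond = ln(r_o/r_i)/(2πkL), R_conv = 1/(h·2πrL)):
R_carbon steel pipe wall = ln(165.7/160)/(2π×41.7×1.96) = 6.816×10^-5 K/W
R_mineral wool = ln(240.7/165.7)/(2π×0.0471×1.96) = 0.6437 K/W
R_ceramic-fibre blanket = ln(305.7/240.7)/(2π×0.0625×1.96) = 0.3106 K/W
R_total = 0.9544 K/W
Q = ΔT/R_total = 146/0.9544
Q = 153 W
T_interface = T_inner − Q·ΣR(inner→interface) = 164 − 153×0.6438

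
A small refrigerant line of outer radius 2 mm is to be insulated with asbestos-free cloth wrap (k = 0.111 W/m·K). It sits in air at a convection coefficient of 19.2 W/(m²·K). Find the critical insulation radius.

For a cylinder r_cr = k/h = 0.111/19.2
r_cr = 5.78 mm; since the bare radius (2 mm) is below r_cr, adding a thin layer of insulation will *increase* heat loss.

r_cr ≈ 5.78 mm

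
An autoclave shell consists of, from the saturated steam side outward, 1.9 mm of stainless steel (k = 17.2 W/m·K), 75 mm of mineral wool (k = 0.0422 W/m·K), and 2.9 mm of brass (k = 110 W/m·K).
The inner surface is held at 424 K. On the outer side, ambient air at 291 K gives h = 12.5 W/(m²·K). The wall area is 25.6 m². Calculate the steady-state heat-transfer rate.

Series thermal resistances:
R_stainless steel = L/(kA) = 0.0019/(17.2×25.6) = 4.315×10^-6 K/W
R_mineral wool = L/(kA) = 0.075/(0.0422×25.6) = 0.06942 K/W
R_brass = L/(kA) = 0.0029/(110×25.6) = 1.03×10^-6 K/W
R_outer film = 1/(h_o·A) = 1/(12.5×25.6) = 0.003125 K/W
R_total = 0.07255 K/W
Q = ΔT / R_total = 133 / 0.07255

Q ≈ 1830 W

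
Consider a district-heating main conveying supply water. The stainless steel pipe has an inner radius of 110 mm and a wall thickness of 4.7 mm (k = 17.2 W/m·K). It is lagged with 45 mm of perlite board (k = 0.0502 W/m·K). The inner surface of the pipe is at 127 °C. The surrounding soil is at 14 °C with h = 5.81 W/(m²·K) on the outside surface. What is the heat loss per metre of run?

Per-layer cylindrical resistances, series-summed:
R_stainless steel pipe wall = ln(114.7/110)/(2π×17.2×1) = 3.872×10^-4 K/W
R_perlite board = ln(159.7/114.7)/(2π×0.0502×1) = 1.049 K/W
R_outer film = 1/(h_o·2πr_oL) = 1/(5.81×2π×0.1597×1) = 0.1715 K/W
R_total = 1.221 K/W
Q = ΔT/R_total = 113/1.221

q′ ≈ 92.5 W/m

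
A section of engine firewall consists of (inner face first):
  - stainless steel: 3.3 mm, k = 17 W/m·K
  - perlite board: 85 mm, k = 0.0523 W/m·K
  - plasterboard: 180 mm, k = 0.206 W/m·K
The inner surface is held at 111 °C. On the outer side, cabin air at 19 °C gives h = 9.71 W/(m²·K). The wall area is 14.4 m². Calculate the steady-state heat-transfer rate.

Treating each layer as a thermal resistance in series:
R_stainless steel = L/(kA) = 0.0033/(17×14.4) = 1.348×10^-5 K/W
R_perlite board = L/(kA) = 0.085/(0.0523×14.4) = 0.1129 K/W
R_plasterboard = L/(kA) = 0.18/(0.206×14.4) = 0.06068 K/W
R_outer film = 1/(h_o·A) = 1/(9.71×14.4) = 0.007152 K/W
R_total = 0.1807 K/W
Q = ΔT / R_total = 92 / 0.1807

Q ≈ 509 W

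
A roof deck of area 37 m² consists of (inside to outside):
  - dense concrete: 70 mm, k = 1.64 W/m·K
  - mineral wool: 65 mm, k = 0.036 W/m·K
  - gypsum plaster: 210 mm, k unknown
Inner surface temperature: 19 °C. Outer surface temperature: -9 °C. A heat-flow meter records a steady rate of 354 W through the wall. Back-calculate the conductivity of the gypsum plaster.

Series thermal resistances:
R_dense concrete = L/(kA) = 0.07/(1.64×37) = 0.001154 K/W
R_mineral wool = L/(kA) = 0.065/(0.036×37) = 0.0488 K/W
Sum of known resistances R_other = 0.04995 K/W
Total R = ΔT/Q = 28/354 = 0.0791 K/W
R_gypsum plaster = R_total − R_other = 0.02914 K/W
k = L/(R·A) = 0.21/(0.02914×37)

k ≈ 0.195 W/(m·K)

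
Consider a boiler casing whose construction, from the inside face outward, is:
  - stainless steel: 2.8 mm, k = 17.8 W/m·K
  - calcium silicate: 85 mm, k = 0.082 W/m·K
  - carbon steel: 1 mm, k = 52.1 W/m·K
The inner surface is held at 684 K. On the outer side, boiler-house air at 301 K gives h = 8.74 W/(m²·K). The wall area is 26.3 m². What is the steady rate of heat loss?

Q ≈ 8750 W

Treating each layer as a thermal resistance in series:
R_stainless steel = L/(kA) = 0.0028/(17.8×26.3) = 5.981×10^-6 K/W
R_calcium silicate = L/(kA) = 0.085/(0.082×26.3) = 0.03941 K/W
R_carbon steel = L/(kA) = 0.001/(52.1×26.3) = 7.298×10^-7 K/W
R_outer film = 1/(h_o·A) = 1/(8.74×26.3) = 0.00435 K/W
R_total = 0.04377 K/W
Q = ΔT / R_total = 383 / 0.04377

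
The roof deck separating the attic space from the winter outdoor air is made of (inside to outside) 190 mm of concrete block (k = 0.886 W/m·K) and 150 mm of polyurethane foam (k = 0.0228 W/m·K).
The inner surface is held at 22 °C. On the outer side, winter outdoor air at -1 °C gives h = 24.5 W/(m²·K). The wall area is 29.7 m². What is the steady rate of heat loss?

Series thermal resistances:
R_concrete block = L/(kA) = 0.19/(0.886×29.7) = 0.00722 K/W
R_polyurethane foam = L/(kA) = 0.15/(0.0228×29.7) = 0.2215 K/W
R_outer film = 1/(h_o·A) = 1/(24.5×29.7) = 0.001374 K/W
R_total = 0.2301 K/W
Q = ΔT / R_total = 23 / 0.2301

Q ≈ 100 W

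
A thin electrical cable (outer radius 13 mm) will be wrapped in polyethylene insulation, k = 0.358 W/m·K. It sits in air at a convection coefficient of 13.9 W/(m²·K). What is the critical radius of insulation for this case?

r_cr ≈ 25.8 mm

For a cylinder r_cr = k/h = 0.358/13.9
r_cr = 25.8 mm; since the bare radius (13 mm) is below r_cr, adding a thin layer of insulation will *increase* heat loss.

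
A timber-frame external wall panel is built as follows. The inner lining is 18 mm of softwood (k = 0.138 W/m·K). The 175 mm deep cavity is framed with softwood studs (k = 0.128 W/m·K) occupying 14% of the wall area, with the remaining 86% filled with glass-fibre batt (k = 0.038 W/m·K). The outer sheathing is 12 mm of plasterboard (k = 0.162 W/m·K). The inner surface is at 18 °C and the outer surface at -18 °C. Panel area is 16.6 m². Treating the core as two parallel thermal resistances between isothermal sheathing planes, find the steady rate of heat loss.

Sheathing layers in series; stud and cavity paths in parallel between them.
R_inner = 0.018/(0.138×16.6) = 0.007858 K/W
R_stud  = 0.175/(0.128×0.14×16.6) = 0.5883 K/W
R_cav   = 0.175/(0.038×0.86×16.6) = 0.3226 K/W
1/R_core = 1/R_stud + 1/R_cav → R_core = 0.2083 K/W
R_outer = 0.012/(0.162×16.6) = 0.004462 K/W
R_total = 0.2207 K/W
Q = ΔT/R_total = 36/0.2207

Q ≈ 163 W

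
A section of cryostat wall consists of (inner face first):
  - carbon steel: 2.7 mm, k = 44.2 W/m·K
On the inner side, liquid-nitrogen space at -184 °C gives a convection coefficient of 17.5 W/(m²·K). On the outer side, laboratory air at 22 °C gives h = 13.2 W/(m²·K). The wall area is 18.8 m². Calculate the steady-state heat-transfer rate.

Q ≈ 29100 W

Model the wall as resistances in series:
R_inner film = 1/(h_i·A) = 1/(17.5×18.8) = 0.00304 K/W
R_carbon steel = L/(kA) = 0.0027/(44.2×18.8) = 3.249×10^-6 K/W
R_outer film = 1/(h_o·A) = 1/(13.2×18.8) = 0.00403 K/W
R_total = 0.007072 K/W
Q = ΔT / R_total = 206 / 0.007072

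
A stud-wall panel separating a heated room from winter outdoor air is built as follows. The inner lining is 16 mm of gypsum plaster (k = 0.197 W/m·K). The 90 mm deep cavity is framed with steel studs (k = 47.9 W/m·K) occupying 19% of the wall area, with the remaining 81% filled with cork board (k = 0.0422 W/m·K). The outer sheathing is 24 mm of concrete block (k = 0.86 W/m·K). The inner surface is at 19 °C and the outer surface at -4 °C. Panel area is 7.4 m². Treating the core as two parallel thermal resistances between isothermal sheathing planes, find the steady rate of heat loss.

Q ≈ 1430 W

Sheathing layers in series; stud and cavity paths in parallel between them.
R_inner = 0.016/(0.197×7.4) = 0.01098 K/W
R_stud  = 0.09/(47.9×0.19×7.4) = 0.001336 K/W
R_cav   = 0.09/(0.0422×0.81×7.4) = 0.3558 K/W
1/R_core = 1/R_stud + 1/R_cav → R_core = 0.001331 K/W
R_outer = 0.024/(0.86×7.4) = 0.003771 K/W
R_total = 0.01608 K/W
Q = ΔT/R_total = 23/0.01608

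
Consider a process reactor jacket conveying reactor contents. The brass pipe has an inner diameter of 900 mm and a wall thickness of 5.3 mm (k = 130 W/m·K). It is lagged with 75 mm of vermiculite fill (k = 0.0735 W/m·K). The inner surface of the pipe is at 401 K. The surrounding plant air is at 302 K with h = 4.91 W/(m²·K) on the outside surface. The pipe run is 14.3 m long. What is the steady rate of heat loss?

Radial resistances (cylindrical: R_cond = ln(r_o/r_i)/(2πkL), R_conv = 1/(h·2πrL)):
R_brass pipe wall = ln(455.3/450)/(2π×130×14.3) = 1.002×10^-6 K/W
R_vermiculite fill = ln(530.3/455.3)/(2π×0.0735×14.3) = 0.02309 K/W
R_outer film = 1/(h_o·2πr_oL) = 1/(4.91×2π×0.5303×14.3) = 0.004274 K/W
R_total = 0.02737 K/W
Q = ΔT/R_total = 99/0.02737

Q ≈ 3620 W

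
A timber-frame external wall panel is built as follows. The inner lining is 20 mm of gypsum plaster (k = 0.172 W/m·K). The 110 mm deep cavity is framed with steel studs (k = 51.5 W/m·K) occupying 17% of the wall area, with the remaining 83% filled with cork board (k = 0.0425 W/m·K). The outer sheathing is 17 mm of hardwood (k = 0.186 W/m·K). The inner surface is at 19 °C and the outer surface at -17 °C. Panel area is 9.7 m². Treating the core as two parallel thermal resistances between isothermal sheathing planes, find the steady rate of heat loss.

Q ≈ 1590 W

Sheathing layers in series; stud and cavity paths in parallel between them.
R_inner = 0.02/(0.172×9.7) = 0.01199 K/W
R_stud  = 0.11/(51.5×0.17×9.7) = 0.001295 K/W
R_cav   = 0.11/(0.0425×0.83×9.7) = 0.3215 K/W
1/R_core = 1/R_stud + 1/R_cav → R_core = 0.00129 K/W
R_outer = 0.017/(0.186×9.7) = 0.009422 K/W
R_total = 0.0227 K/W
Q = ΔT/R_total = 36/0.0227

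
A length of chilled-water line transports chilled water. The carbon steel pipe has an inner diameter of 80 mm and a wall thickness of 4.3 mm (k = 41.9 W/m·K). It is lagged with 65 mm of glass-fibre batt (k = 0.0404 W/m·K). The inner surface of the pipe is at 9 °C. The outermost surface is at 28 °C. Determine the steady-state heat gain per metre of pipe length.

For a radial system each layer contributes R = ln(r_out/r_in)/(2πkL); films add R = 1/(hA).
R_carbon steel pipe wall = ln(44.3/40)/(2π×41.9×1) = 3.878×10^-4 K/W
R_glass-fibre batt = ln(109.3/44.3)/(2π×0.0404×1) = 3.558 K/W
R_total = 3.558 K/W
Q = ΔT/R_total = 19/3.558

q′ ≈ 5.34 W/m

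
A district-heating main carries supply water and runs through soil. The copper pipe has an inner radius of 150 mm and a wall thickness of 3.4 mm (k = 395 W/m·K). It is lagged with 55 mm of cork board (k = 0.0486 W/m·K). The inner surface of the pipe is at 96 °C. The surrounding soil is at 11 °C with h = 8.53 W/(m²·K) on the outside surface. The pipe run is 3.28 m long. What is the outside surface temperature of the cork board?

Per-layer cylindrical resistances, series-summed:
R_copper pipe wall = ln(153.4/150)/(2π×395×3.28) = 2.753×10^-6 K/W
R_cork board = ln(208.4/153.4)/(2π×0.0486×3.28) = 0.3059 K/W
R_outer film = 1/(h_o·2πr_oL) = 1/(8.53×2π×0.2084×3.28) = 0.0273 K/W
R_total = 0.3332 K/W
Q = ΔT/R_total = 85/0.3332
Q = 255 W
T_interface = T_inner − Q·ΣR(inner→interface) = 96 − 255×0.3059

T ≈ 18 °C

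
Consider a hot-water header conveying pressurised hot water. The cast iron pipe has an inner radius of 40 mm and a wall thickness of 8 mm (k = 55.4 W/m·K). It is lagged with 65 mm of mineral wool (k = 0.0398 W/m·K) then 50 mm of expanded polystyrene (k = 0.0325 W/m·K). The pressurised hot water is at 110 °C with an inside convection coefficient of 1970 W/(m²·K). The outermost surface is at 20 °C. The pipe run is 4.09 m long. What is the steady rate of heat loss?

Treating each annulus and film as a series resistance:
R_inner film = 1/(h_i·2πr₁L) = 1/(1970×2π×0.04×4.09) = 4.938×10^-4 K/W
R_cast iron pipe wall = ln(48/40)/(2π×55.4×4.09) = 1.281×10^-4 K/W
R_mineral wool = ln(113/48)/(2π×0.0398×4.09) = 0.8371 K/W
R_expanded polystyrene = ln(163/113)/(2π×0.0325×4.09) = 0.4387 K/W
R_total = 1.276 K/W
Q = ΔT/R_total = 90/1.276

Q ≈ 70.5 W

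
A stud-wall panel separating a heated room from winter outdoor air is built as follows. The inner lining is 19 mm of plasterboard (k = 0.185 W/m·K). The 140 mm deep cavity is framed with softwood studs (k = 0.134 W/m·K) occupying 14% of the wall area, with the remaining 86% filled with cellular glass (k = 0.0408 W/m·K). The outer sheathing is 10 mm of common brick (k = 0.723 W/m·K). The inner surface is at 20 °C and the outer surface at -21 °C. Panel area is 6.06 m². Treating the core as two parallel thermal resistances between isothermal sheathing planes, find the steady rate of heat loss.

Q ≈ 91.5 W

Sheathing layers in series; stud and cavity paths in parallel between them.
R_inner = 0.019/(0.185×6.06) = 0.01695 K/W
R_stud  = 0.14/(0.134×0.14×6.06) = 1.231 K/W
R_cav   = 0.14/(0.0408×0.86×6.06) = 0.6584 K/W
1/R_core = 1/R_stud + 1/R_cav → R_core = 0.429 K/W
R_outer = 0.01/(0.723×6.06) = 0.002282 K/W
R_total = 0.4483 K/W
Q = ΔT/R_total = 41/0.4483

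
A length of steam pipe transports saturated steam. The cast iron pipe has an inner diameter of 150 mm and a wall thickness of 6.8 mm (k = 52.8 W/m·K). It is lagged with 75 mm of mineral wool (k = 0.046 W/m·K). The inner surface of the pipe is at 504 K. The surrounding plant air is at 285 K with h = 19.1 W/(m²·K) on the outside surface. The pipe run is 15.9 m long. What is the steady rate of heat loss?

Q ≈ 1510 W

Treating each annulus and film as a series resistance:
R_cast iron pipe wall = ln(81.8/75)/(2π×52.8×15.9) = 1.645×10^-5 K/W
R_mineral wool = ln(156.8/81.8)/(2π×0.046×15.9) = 0.1416 K/W
R_outer film = 1/(h_o·2πr_oL) = 1/(19.1×2π×0.1568×15.9) = 0.003342 K/W
R_total = 0.145 K/W
Q = ΔT/R_total = 219/0.145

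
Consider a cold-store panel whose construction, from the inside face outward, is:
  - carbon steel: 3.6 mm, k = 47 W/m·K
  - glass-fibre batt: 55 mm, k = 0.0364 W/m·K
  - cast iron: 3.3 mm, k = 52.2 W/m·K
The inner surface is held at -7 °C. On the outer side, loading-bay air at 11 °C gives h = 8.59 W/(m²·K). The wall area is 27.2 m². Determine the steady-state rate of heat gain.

Using the resistance-network approach (series):
R_carbon steel = L/(kA) = 0.0036/(47×27.2) = 2.816×10^-6 K/W
R_glass-fibre batt = L/(kA) = 0.055/(0.0364×27.2) = 0.05555 K/W
R_cast iron = L/(kA) = 0.0033/(52.2×27.2) = 2.324×10^-6 K/W
R_outer film = 1/(h_o·A) = 1/(8.59×27.2) = 0.00428 K/W
R_total = 0.05984 K/W
Q = ΔT / R_total = 18 / 0.05984

Q ≈ 301 W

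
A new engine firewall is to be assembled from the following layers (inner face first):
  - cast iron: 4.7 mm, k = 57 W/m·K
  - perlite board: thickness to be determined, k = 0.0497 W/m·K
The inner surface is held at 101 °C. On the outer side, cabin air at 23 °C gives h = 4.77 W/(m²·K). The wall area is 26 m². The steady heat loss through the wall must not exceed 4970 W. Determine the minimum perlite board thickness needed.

Using the resistance-network approach (series):
R_cast iron = L/(kA) = 0.0047/(57×26) = 3.171×10^-6 K/W
R_outer film = 1/(h_o·A) = 1/(4.77×26) = 0.008063 K/W
Sum of the known resistances R_other = 0.008066 K/W
Required total resistance R_tot = ΔT/Q_allow = 78/4970 = 0.01569 K/W
R_perlite board = R_tot − R_other = 0.007628 K/W
L = R·k·A = 0.007628×0.0497×26

L ≈ 9.86 mm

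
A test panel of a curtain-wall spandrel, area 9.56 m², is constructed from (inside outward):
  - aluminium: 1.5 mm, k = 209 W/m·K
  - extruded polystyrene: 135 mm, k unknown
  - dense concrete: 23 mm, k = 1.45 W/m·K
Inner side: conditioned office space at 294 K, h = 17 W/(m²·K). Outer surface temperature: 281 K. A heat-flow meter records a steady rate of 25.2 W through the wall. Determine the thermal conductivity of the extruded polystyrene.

k ≈ 0.0278 W/(m·K)

Using the resistance-network approach (series):
R_inner film = 1/(h_i·A) = 1/(17×9.56) = 0.006153 K/W
R_aluminium = L/(kA) = 0.0015/(209×9.56) = 7.507×10^-7 K/W
R_dense concrete = L/(kA) = 0.023/(1.45×9.56) = 0.001659 K/W
Sum of known resistances R_other = 0.007813 K/W
Total R = ΔT/Q = 13/25.2 = 0.5159 K/W
R_extruded polystyrene = R_total − R_other = 0.5081 K/W
k = L/(R·A) = 0.135/(0.5081×9.56)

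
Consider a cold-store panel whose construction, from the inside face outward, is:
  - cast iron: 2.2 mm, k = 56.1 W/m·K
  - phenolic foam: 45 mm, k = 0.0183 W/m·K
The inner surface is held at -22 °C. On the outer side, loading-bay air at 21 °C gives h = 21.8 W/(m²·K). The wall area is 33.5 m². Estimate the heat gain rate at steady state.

Using the resistance-network approach (series):
R_cast iron = L/(kA) = 0.0022/(56.1×33.5) = 1.171×10^-6 K/W
R_phenolic foam = L/(kA) = 0.045/(0.0183×33.5) = 0.0734 K/W
R_outer film = 1/(h_o·A) = 1/(21.8×33.5) = 0.001369 K/W
R_total = 0.07477 K/W
Q = ΔT / R_total = 43 / 0.07477

Q ≈ 575 W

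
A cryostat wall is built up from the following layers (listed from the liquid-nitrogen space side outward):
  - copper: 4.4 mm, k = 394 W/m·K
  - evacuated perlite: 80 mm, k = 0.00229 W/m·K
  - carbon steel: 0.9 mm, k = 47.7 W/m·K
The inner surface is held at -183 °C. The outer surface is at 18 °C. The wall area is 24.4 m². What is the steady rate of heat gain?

Q ≈ 140 W

Series thermal resistances:
R_copper = L/(kA) = 0.0044/(394×24.4) = 4.577×10^-7 K/W
R_evacuated perlite = L/(kA) = 0.08/(0.00229×24.4) = 1.432 K/W
R_carbon steel = L/(kA) = 0.0009/(47.7×24.4) = 7.733×10^-7 K/W
R_total = 1.432 K/W
Q = ΔT / R_total = 201 / 1.432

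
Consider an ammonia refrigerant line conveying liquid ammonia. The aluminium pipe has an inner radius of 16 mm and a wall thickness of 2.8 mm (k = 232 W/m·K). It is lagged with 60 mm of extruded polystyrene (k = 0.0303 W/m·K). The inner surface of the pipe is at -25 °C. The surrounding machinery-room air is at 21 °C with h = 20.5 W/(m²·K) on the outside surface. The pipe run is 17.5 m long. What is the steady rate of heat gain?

Q ≈ 106 W

Radial resistances (cylindrical: R_cond = ln(r_o/r_i)/(2πkL), R_conv = 1/(h·2πrL)):
R_aluminium pipe wall = ln(18.8/16)/(2π×232×17.5) = 6.322×10^-6 K/W
R_extruded polystyrene = ln(78.8/18.8)/(2π×0.0303×17.5) = 0.4301 K/W
R_outer film = 1/(h_o·2πr_oL) = 1/(20.5×2π×0.0788×17.5) = 0.00563 K/W
R_total = 0.4358 K/W
Q = ΔT/R_total = 46/0.4358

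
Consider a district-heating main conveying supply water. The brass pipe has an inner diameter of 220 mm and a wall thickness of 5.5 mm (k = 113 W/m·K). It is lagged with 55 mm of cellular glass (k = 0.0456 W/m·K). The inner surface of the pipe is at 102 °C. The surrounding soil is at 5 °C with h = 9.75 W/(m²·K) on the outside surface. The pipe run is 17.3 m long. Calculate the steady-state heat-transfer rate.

Q ≈ 1150 W

Radial resistances (cylindrical: R_cond = ln(r_o/r_i)/(2πkL), R_conv = 1/(h·2πrL)):
R_brass pipe wall = ln(115.5/110)/(2π×113×17.3) = 3.972×10^-6 K/W
R_cellular glass = ln(170.5/115.5)/(2π×0.0456×17.3) = 0.07857 K/W
R_outer film = 1/(h_o·2πr_oL) = 1/(9.75×2π×0.1705×17.3) = 0.005534 K/W
R_total = 0.08411 K/W
Q = ΔT/R_total = 97/0.08411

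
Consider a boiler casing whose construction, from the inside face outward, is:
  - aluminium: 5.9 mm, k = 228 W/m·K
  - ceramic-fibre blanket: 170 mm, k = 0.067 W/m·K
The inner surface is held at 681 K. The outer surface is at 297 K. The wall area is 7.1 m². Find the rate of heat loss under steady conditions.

Model the wall as resistances in series:
R_aluminium = L/(kA) = 0.0059/(228×7.1) = 3.645×10^-6 K/W
R_ceramic-fibre blanket = L/(kA) = 0.17/(0.067×7.1) = 0.3574 K/W
R_total = 0.3574 K/W
Q = ΔT / R_total = 384 / 0.3574

Q ≈ 1070 W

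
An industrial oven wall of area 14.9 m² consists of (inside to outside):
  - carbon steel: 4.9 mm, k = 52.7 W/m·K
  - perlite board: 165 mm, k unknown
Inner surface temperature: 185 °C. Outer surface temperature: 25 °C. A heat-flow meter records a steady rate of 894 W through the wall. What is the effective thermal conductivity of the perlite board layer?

k ≈ 0.0619 W/(m·K)

Model the wall as resistances in series:
R_carbon steel = L/(kA) = 0.0049/(52.7×14.9) = 6.24×10^-6 K/W
Sum of known resistances R_other = 6.24×10^-6 K/W
Total R = ΔT/Q = 160/894 = 0.179 K/W
R_perlite board = R_total − R_other = 0.179 K/W
k = L/(R·A) = 0.165/(0.179×14.9)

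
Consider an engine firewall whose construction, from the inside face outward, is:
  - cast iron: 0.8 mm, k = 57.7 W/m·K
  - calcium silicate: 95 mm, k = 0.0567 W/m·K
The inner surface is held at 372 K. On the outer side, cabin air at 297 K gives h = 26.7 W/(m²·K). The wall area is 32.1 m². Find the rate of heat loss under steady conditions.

Q ≈ 1410 W

Series thermal resistances:
R_cast iron = L/(kA) = 0.0008/(57.7×32.1) = 4.319×10^-7 K/W
R_calcium silicate = L/(kA) = 0.095/(0.0567×32.1) = 0.0522 K/W
R_outer film = 1/(h_o·A) = 1/(26.7×32.1) = 0.001167 K/W
R_total = 0.05336 K/W
Q = ΔT / R_total = 75 / 0.05336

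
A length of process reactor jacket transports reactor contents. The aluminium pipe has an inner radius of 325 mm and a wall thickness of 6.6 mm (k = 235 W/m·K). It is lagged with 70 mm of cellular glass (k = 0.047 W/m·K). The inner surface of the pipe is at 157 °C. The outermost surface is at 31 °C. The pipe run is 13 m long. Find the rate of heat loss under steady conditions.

Q ≈ 2530 W

For a radial system each layer contributes R = ln(r_out/r_in)/(2πkL); films add R = 1/(hA).
R_aluminium pipe wall = ln(331.6/325)/(2π×235×13) = 1.047×10^-6 K/W
R_cellular glass = ln(401.6/331.6)/(2π×0.047×13) = 0.04989 K/W
R_total = 0.04989 K/W
Q = ΔT/R_total = 126/0.04989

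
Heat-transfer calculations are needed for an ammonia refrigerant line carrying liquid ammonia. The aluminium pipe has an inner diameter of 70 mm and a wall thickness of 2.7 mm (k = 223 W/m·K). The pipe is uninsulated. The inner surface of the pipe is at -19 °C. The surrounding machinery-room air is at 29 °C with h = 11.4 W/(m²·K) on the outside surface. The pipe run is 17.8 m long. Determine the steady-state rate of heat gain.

Per-layer cylindrical resistances, series-summed:
R_aluminium pipe wall = ln(37.7/35)/(2π×223×17.8) = 2.98×10^-6 K/W
R_outer film = 1/(h_o·2πr_oL) = 1/(11.4×2π×0.0377×17.8) = 0.0208 K/W
R_total = 0.02081 K/W
Q = ΔT/R_total = 48/0.02081

Q ≈ 2310 W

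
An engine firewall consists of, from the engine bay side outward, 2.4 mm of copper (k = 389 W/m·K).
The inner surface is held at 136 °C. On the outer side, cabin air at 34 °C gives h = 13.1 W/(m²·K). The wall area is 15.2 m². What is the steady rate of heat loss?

Series thermal resistances:
R_copper = L/(kA) = 0.0024/(389×15.2) = 4.059×10^-7 K/W
R_outer film = 1/(h_o·A) = 1/(13.1×15.2) = 0.005022 K/W
R_total = 0.005023 K/W
Q = ΔT / R_total = 102 / 0.005023

Q ≈ 20300 W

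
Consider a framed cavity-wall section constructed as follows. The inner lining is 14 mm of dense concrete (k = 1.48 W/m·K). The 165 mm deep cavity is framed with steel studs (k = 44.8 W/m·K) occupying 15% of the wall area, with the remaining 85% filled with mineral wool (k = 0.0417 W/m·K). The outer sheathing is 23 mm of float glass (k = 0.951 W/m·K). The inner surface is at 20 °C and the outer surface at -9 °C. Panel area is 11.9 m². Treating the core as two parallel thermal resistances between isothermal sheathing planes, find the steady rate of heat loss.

Sheathing layers in series; stud and cavity paths in parallel between them.
R_inner = 0.014/(1.48×11.9) = 7.949×10^-4 K/W
R_stud  = 0.165/(44.8×0.15×11.9) = 0.002063 K/W
R_cav   = 0.165/(0.0417×0.85×11.9) = 0.3912 K/W
1/R_core = 1/R_stud + 1/R_cav → R_core = 0.002052 K/W
R_outer = 0.023/(0.951×11.9) = 0.002032 K/W
R_total = 0.00488 K/W
Q = ΔT/R_total = 29/0.00488

Q ≈ 5940 W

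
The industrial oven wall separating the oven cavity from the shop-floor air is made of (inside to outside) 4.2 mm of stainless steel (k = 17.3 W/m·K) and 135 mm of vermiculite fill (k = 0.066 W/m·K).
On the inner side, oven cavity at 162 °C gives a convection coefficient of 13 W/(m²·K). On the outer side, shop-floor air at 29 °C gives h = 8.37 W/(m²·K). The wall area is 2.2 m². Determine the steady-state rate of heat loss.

Model the wall as resistances in series:
R_inner film = 1/(h_i·A) = 1/(13×2.2) = 0.03497 K/W
R_stainless steel = L/(kA) = 0.0042/(17.3×2.2) = 1.104×10^-4 K/W
R_vermiculite fill = L/(kA) = 0.135/(0.066×2.2) = 0.9298 K/W
R_outer film = 1/(h_o·A) = 1/(8.37×2.2) = 0.05431 K/W
R_total = 1.019 K/W
Q = ΔT / R_total = 133 / 1.019

Q ≈ 131 W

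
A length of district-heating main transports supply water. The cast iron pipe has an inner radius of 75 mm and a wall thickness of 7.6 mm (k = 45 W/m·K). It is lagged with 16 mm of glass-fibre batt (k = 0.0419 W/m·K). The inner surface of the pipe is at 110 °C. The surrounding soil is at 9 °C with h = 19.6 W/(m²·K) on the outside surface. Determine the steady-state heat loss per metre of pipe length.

q′ ≈ 134 W/m

Per-layer cylindrical resistances, series-summed:
R_cast iron pipe wall = ln(82.6/75)/(2π×45×1) = 3.414×10^-4 K/W
R_glass-fibre batt = ln(98.6/82.6)/(2π×0.0419×1) = 0.6726 K/W
R_outer film = 1/(h_o·2πr_oL) = 1/(19.6×2π×0.0986×1) = 0.08235 K/W
R_total = 0.7553 K/W
Q = ΔT/R_total = 101/0.7553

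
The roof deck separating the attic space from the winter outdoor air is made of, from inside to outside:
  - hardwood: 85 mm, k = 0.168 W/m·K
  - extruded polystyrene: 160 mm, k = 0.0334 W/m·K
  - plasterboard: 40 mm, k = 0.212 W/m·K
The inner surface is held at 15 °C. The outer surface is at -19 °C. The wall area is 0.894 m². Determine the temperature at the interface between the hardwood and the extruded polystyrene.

Treating each layer as a thermal resistance in series:
R_hardwood = L/(kA) = 0.085/(0.168×0.894) = 0.5659 K/W
R_extruded polystyrene = L/(kA) = 0.16/(0.0334×0.894) = 5.358 K/W
R_plasterboard = L/(kA) = 0.04/(0.212×0.894) = 0.2111 K/W
R_total = 6.135 K/W;  Q = ΔT/R_total = 34/6.135 = 5.542 W
T_interface = T_inner − Q·ΣR(inner→interface) = 15 − 5.54×0.5659

T ≈ 11.9 °C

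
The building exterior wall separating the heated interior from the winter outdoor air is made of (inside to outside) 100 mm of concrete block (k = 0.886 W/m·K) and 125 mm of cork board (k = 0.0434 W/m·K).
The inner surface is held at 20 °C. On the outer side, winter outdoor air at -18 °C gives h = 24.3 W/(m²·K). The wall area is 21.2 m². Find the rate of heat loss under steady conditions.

Using the resistance-network approach (series):
R_concrete block = L/(kA) = 0.1/(0.886×21.2) = 0.005324 K/W
R_cork board = L/(kA) = 0.125/(0.0434×21.2) = 0.1359 K/W
R_outer film = 1/(h_o·A) = 1/(24.3×21.2) = 0.001941 K/W
R_total = 0.1431 K/W
Q = ΔT / R_total = 38 / 0.1431

Q ≈ 266 W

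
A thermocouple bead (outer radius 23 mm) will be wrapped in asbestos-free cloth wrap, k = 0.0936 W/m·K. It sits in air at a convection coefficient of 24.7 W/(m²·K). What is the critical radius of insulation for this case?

r_cr ≈ 7.58 mm

For a sphere r_cr = 2k/h = 2×0.0936/24.7
r_cr = 7.58 mm; since the bare radius (23 mm) is above r_cr, any added insulation will reduce heat loss.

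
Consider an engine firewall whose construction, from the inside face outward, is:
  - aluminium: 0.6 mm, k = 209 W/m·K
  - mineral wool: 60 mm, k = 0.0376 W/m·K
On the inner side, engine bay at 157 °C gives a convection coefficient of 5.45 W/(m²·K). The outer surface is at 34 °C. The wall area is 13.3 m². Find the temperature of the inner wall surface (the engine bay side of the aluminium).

Treating each layer as a thermal resistance in series:
R_inner film = 1/(h_i·A) = 1/(5.45×13.3) = 0.0138 K/W
R_aluminium = L/(kA) = 0.0006/(209×13.3) = 2.159×10^-7 K/W
R_mineral wool = L/(kA) = 0.06/(0.0376×13.3) = 0.12 K/W
R_total = 0.1338 K/W;  Q = ΔT/R_total = 123/0.1338 = 919.4 W
T_interface = T_inner − Q·ΣR(inner→interface) = 157 − 919×0.0138

T ≈ 144 °C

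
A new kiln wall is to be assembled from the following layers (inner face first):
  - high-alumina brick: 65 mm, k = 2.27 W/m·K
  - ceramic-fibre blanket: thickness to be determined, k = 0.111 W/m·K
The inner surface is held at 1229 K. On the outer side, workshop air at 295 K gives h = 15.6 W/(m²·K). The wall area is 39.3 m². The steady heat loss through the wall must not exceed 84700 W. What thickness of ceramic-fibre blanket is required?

L ≈ 37.8 mm

Using the resistance-network approach (series):
R_high-alumina brick = L/(kA) = 0.065/(2.27×39.3) = 7.286×10^-4 K/W
R_outer film = 1/(h_o·A) = 1/(15.6×39.3) = 0.001631 K/W
Sum of the known resistances R_other = 0.00236 K/W
Required total resistance R_tot = ΔT/Q_allow = 934/84700 = 0.01103 K/W
R_ceramic-fibre blanket = R_tot − R_other = 0.008667 K/W
L = R·k·A = 0.008667×0.111×39.3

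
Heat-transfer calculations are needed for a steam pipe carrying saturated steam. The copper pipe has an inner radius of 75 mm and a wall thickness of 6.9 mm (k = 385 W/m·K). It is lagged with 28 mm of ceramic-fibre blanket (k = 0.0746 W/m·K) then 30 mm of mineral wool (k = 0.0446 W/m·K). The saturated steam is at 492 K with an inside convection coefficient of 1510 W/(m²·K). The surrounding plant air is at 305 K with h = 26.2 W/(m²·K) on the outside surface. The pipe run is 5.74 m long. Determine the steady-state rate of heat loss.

Radial resistances (cylindrical: R_cond = ln(r_o/r_i)/(2πkL), R_conv = 1/(h·2πrL)):
R_inner film = 1/(h_i·2πr₁L) = 1/(1510×2π×0.075×5.74) = 2.448×10^-4 K/W
R_copper pipe wall = ln(81.9/75)/(2π×385×5.74) = 6.338×10^-6 K/W
R_ceramic-fibre blanket = ln(109.9/81.9)/(2π×0.0746×5.74) = 0.1093 K/W
R_mineral wool = ln(139.9/109.9)/(2π×0.0446×5.74) = 0.15 K/W
R_outer film = 1/(h_o·2πr_oL) = 1/(26.2×2π×0.1399×5.74) = 0.007565 K/W
R_total = 0.2672 K/W
Q = ΔT/R_total = 187/0.2672

Q ≈ 700 W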